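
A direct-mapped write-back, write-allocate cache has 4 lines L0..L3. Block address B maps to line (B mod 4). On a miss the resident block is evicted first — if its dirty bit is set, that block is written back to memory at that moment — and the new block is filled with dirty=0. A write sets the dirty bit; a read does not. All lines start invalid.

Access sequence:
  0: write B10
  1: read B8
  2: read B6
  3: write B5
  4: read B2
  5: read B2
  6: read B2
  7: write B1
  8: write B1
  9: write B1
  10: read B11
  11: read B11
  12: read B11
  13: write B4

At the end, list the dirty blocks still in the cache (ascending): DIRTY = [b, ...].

0: W B10 -> L2 miss  d=D]
1: R B8 -> L0 miss  d=-]
2: R B6 -> L2 miss wb->B10  d=-]
3: W B5 -> L1 miss  d=D]
4: R B2 -> L2 miss  d=-]
5: R B2 -> L2 hit  d=-]
6: R B2 -> L2 hit  d=-]
7: W B1 -> L1 miss wb->B5  d=D]
8: W B1 -> L1 hit  d=D]
9: W B1 -> L1 hit  d=D]
10: R B11 -> L3 miss  d=-]
11: R B11 -> L3 hit  d=-]
12: R B11 -> L3 hit  d=-]
13: W B4 -> L0 miss  d=D]

DIRTY = [1, 4]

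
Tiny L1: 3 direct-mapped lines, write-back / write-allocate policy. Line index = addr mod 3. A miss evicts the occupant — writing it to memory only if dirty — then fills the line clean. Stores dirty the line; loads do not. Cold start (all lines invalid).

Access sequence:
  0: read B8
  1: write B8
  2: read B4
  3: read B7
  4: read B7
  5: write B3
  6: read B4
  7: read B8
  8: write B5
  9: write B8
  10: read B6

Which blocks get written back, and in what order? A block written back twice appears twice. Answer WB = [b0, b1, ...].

WB = [8, 5, 3]

  0 | R B8 → L2 miss [-]
  1 | W B8 → L2 hit [D]
  2 | R B4 → L1 miss [-]
  3 | R B7 → L1 miss [-]
  4 | R B7 → L1 hit [-]
  5 | W B3 → L0 miss [D]
  6 | R B4 → L1 miss [-]
  7 | R B8 → L2 hit [D]
  8 | W B5 → L2 miss wb→B8 [D]
  9 | W B8 → L2 miss wb→B5 [D]
  10 | R B6 → L0 miss wb→B3 [-]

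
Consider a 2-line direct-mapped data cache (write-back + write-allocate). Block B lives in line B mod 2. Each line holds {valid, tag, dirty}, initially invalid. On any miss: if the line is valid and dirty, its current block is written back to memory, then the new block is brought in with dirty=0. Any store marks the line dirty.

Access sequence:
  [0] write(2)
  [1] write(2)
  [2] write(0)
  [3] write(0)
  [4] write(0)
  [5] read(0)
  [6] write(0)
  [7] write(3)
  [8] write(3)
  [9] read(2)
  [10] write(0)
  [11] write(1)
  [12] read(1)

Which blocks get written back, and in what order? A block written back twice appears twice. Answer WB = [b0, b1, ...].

  0 | W B2 → L0 miss [D]
  1 | W B2 → L0 hit [D]
  2 | W B0 → L0 miss wb→B2 [D]
  3 | W B0 → L0 hit [D]
  4 | W B0 → L0 hit [D]
  5 | R B0 → L0 hit [D]
  6 | W B0 → L0 hit [D]
  7 | W B3 → L1 miss [D]
  8 | W B3 → L1 hit [D]
  9 | R B2 → L0 miss wb→B0 [-]
  10 | W B0 → L0 miss [D]
  11 | W B1 → L1 miss wb→B3 [D]
  12 | R B1 → L1 hit [D]

WB = [2, 0, 3]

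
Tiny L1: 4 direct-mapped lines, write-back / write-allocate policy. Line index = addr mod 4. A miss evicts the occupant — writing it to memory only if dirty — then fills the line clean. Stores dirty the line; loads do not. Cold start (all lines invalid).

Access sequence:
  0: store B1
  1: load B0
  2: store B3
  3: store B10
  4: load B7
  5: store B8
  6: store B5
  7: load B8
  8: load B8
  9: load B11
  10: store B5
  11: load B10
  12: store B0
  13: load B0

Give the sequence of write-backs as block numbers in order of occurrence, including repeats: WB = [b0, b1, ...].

WB = [3, 1, 8]

0: W B1 -> L1 miss  d=D]
1: R B0 -> L0 miss  d=-]
2: W B3 -> L3 miss  d=D]
3: W B10 -> L2 miss  d=D]
4: R B7 -> L3 miss wb->B3  d=-]
5: W B8 -> L0 miss  d=D]
6: W B5 -> L1 miss wb->B1  d=D]
7: R B8 -> L0 hit  d=D]
8: R B8 -> L0 hit  d=D]
9: R B11 -> L3 miss  d=-]
10: W B5 -> L1 hit  d=D]
11: R B10 -> L2 hit  d=D]
12: W B0 -> L0 miss wb->B8  d=D]
13: R B0 -> L0 hit  d=D]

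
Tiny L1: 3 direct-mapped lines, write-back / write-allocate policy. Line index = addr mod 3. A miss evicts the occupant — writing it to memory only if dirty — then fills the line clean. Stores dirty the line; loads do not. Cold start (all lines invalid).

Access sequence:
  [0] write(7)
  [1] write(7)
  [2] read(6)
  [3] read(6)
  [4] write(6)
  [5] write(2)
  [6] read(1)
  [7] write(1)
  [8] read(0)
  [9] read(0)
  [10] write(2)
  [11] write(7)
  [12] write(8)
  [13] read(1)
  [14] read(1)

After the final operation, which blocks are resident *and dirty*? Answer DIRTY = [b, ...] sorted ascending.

  0 | W B7 → L1 miss [D]
  1 | W B7 → L1 hit [D]
  2 | R B6 → L0 miss [-]
  3 | R B6 → L0 hit [-]
  4 | W B6 → L0 hit [D]
  5 | W B2 → L2 miss [D]
  6 | R B1 → L1 miss wb→B7 [-]
  7 | W B1 → L1 hit [D]
  8 | R B0 → L0 miss wb→B6 [-]
  9 | R B0 → L0 hit [-]
  10 | W B2 → L2 hit [D]
  11 | W B7 → L1 miss wb→B1 [D]
  12 | W B8 → L2 miss wb→B2 [D]
  13 | R B1 → L1 miss wb→B7 [-]
  14 | R B1 → L1 hit [-]

DIRTY = [8]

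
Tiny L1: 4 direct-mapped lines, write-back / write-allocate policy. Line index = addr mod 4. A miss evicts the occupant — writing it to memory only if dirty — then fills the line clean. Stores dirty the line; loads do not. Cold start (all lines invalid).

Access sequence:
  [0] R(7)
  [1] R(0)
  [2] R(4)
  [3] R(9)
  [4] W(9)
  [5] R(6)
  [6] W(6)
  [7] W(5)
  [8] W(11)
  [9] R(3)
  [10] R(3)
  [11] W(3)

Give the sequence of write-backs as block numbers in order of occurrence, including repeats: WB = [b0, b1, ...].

  0 | R B7 → L3 miss [-]
  1 | R B0 → L0 miss [-]
  2 | R B4 → L0 miss [-]
  3 | R B9 → L1 miss [-]
  4 | W B9 → L1 hit [D]
  5 | R B6 → L2 miss [-]
  6 | W B6 → L2 hit [D]
  7 | W B5 → L1 miss wb→B9 [D]
  8 | W B11 → L3 miss [D]
  9 | R B3 → L3 miss wb→B11 [-]
  10 | R B3 → L3 hit [-]
  11 | W B3 → L3 hit [D]

WB = [9, 11]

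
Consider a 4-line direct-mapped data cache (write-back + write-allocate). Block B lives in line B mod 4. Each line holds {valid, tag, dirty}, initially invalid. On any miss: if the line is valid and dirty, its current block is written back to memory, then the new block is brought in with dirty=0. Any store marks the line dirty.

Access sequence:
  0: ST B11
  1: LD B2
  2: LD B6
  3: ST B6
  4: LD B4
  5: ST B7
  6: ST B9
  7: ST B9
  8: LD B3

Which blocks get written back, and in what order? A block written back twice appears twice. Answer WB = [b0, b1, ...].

WB = [11, 7]

0: W B11 → L3 miss [D]
1: R B2 → L2 miss [-]
2: R B6 → L2 miss [-]
3: W B6 → L2 hit [D]
4: R B4 → L0 miss [-]
5: W B7 → L3 miss wb→B11 [D]
6: W B9 → L1 miss [D]
7: W B9 → L1 hit [D]
8: R B3 → L3 miss wb→B7 [-]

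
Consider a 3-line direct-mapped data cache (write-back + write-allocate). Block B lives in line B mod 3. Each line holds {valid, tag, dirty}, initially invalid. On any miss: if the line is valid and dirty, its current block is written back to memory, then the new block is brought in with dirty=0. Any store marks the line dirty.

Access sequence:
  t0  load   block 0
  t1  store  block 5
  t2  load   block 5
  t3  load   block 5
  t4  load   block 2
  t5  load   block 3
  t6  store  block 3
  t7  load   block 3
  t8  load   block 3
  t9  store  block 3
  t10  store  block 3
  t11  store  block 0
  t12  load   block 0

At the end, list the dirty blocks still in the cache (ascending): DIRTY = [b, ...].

DIRTY = [0]

  0 | R B0 → L0 miss [-]
  1 | W B5 → L2 miss [D]
  2 | R B5 → L2 hit [D]
  3 | R B5 → L2 hit [D]
  4 | R B2 → L2 miss wb→B5 [-]
  5 | R B3 → L0 miss [-]
  6 | W B3 → L0 hit [D]
  7 | R B3 → L0 hit [D]
  8 | R B3 → L0 hit [D]
  9 | W B3 → L0 hit [D]
  10 | W B3 → L0 hit [D]
  11 | W B0 → L0 miss wb→B3 [D]
  12 | R B0 → L0 hit [D]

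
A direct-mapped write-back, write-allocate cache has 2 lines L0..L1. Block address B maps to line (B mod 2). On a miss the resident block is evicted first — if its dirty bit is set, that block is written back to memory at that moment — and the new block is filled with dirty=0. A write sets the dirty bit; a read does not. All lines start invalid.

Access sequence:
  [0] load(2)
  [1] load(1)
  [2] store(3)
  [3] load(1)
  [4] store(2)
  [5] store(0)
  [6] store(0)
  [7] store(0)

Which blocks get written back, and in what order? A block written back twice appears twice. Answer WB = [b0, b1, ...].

0: R B2 -> L0 miss  d=-]
1: R B1 -> L1 miss  d=-]
2: W B3 -> L1 miss  d=D]
3: R B1 -> L1 miss wb->B3  d=-]
4: W B2 -> L0 hit  d=D]
5: W B0 -> L0 miss wb->B2  d=D]
6: W B0 -> L0 hit  d=D]
7: W B0 -> L0 hit  d=D]

WB = [3, 2]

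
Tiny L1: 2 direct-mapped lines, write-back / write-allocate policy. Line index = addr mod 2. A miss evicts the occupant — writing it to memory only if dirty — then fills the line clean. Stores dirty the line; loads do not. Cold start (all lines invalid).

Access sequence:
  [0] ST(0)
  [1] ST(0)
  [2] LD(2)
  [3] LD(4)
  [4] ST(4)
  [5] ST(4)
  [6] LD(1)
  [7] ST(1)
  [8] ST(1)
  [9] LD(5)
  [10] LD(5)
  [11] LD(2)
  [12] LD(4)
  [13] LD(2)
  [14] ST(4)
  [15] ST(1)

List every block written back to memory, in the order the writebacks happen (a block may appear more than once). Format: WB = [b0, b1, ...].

0: W B0 → L0 miss [D]
1: W B0 → L0 hit [D]
2: R B2 → L0 miss wb→B0 [-]
3: R B4 → L0 miss [-]
4: W B4 → L0 hit [D]
5: W B4 → L0 hit [D]
6: R B1 → L1 miss [-]
7: W B1 → L1 hit [D]
8: W B1 → L1 hit [D]
9: R B5 → L1 miss wb→B1 [-]
10: R B5 → L1 hit [-]
11: R B2 → L0 miss wb→B4 [-]
12: R B4 → L0 miss [-]
13: R B2 → L0 miss [-]
14: W B4 → L0 miss [D]
15: W B1 → L1 miss [D]

WB = [0, 1, 4]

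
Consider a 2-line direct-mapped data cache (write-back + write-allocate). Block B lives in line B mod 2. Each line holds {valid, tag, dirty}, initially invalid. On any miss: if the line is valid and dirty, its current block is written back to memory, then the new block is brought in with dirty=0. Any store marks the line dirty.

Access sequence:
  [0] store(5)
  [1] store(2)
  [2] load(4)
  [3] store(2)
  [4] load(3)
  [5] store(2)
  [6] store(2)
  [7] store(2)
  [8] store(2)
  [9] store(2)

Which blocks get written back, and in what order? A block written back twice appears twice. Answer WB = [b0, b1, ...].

WB = [2, 5]

  0 | W B5 → L1 miss [D]
  1 | W B2 → L0 miss [D]
  2 | R B4 → L0 miss wb→B2 [-]
  3 | W B2 → L0 miss [D]
  4 | R B3 → L1 miss wb→B5 [-]
  5 | W B2 → L0 hit [D]
  6 | W B2 → L0 hit [D]
  7 | W B2 → L0 hit [D]
  8 | W B2 → L0 hit [D]
  9 | W B2 → L0 hit [D]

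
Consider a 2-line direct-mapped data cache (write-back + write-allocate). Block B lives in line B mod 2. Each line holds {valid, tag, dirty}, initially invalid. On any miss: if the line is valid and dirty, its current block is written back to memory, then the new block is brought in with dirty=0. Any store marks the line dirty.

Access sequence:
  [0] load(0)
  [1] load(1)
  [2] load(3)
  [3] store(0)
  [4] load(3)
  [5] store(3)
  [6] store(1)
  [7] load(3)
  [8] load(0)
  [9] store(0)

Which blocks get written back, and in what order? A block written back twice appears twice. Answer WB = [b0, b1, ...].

WB = [3, 1]

0: R B0 -> L0 miss  d=-]
1: R B1 -> L1 miss  d=-]
2: R B3 -> L1 miss  d=-]
3: W B0 -> L0 hit  d=D]
4: R B3 -> L1 hit  d=-]
5: W B3 -> L1 hit  d=D]
6: W B1 -> L1 miss wb->B3  d=D]
7: R B3 -> L1 miss wb->B1  d=-]
8: R B0 -> L0 hit  d=D]
9: W B0 -> L0 hit  d=D]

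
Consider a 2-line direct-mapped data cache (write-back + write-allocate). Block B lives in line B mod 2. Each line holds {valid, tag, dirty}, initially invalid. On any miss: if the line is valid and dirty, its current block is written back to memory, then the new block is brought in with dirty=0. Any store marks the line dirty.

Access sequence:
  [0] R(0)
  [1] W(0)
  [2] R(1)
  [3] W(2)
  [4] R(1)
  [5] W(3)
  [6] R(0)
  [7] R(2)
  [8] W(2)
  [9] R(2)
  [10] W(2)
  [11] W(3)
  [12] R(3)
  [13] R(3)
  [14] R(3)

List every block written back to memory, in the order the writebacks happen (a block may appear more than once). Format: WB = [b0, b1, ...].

0: R B0 → L0 miss [-]
1: W B0 → L0 hit [D]
2: R B1 → L1 miss [-]
3: W B2 → L0 miss wb→B0 [D]
4: R B1 → L1 hit [-]
5: W B3 → L1 miss [D]
6: R B0 → L0 miss wb→B2 [-]
7: R B2 → L0 miss [-]
8: W B2 → L0 hit [D]
9: R B2 → L0 hit [D]
10: W B2 → L0 hit [D]
11: W B3 → L1 hit [D]
12: R B3 → L1 hit [D]
13: R B3 → L1 hit [D]
14: R B3 → L1 hit [D]

WB = [0, 2]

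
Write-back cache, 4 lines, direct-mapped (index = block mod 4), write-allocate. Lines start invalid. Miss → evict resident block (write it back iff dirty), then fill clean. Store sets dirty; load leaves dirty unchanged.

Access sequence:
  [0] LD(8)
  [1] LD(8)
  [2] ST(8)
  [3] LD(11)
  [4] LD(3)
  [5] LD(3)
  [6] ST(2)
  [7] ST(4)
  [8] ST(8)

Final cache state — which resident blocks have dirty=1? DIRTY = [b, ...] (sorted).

0: R B8 → L0 miss [-]
1: R B8 → L0 hit [-]
2: W B8 → L0 hit [D]
3: R B11 → L3 miss [-]
4: R B3 → L3 miss [-]
5: R B3 → L3 hit [-]
6: W B2 → L2 miss [D]
7: W B4 → L0 miss wb→B8 [D]
8: W B8 → L0 miss wb→B4 [D]

DIRTY = [2, 8]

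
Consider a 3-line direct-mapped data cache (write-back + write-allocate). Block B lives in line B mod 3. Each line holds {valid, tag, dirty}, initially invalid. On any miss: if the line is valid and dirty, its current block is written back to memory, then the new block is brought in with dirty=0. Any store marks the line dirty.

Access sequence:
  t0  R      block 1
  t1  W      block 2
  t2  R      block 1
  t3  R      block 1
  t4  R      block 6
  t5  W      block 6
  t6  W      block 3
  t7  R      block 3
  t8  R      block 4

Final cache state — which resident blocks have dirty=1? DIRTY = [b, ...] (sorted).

DIRTY = [2, 3]

  0 | R B1 → L1 miss [-]
  1 | W B2 → L2 miss [D]
  2 | R B1 → L1 hit [-]
  3 | R B1 → L1 hit [-]
  4 | R B6 → L0 miss [-]
  5 | W B6 → L0 hit [D]
  6 | W B3 → L0 miss wb→B6 [D]
  7 | R B3 → L0 hit [D]
  8 | R B4 → L1 miss [-]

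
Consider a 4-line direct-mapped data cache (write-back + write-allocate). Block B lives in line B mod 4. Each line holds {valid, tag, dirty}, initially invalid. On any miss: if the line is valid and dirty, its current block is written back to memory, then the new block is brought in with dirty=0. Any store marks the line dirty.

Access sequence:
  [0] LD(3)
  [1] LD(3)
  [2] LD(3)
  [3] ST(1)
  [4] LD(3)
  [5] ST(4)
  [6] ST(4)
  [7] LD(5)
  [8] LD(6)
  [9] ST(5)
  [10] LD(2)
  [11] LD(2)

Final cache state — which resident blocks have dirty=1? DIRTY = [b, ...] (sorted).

DIRTY = [4, 5]

0: R B3 → L3 miss [-]
1: R B3 → L3 hit [-]
2: R B3 → L3 hit [-]
3: W B1 → L1 miss [D]
4: R B3 → L3 hit [-]
5: W B4 → L0 miss [D]
6: W B4 → L0 hit [D]
7: R B5 → L1 miss wb→B1 [-]
8: R B6 → L2 miss [-]
9: W B5 → L1 hit [D]
10: R B2 → L2 miss [-]
11: R B2 → L2 hit [-]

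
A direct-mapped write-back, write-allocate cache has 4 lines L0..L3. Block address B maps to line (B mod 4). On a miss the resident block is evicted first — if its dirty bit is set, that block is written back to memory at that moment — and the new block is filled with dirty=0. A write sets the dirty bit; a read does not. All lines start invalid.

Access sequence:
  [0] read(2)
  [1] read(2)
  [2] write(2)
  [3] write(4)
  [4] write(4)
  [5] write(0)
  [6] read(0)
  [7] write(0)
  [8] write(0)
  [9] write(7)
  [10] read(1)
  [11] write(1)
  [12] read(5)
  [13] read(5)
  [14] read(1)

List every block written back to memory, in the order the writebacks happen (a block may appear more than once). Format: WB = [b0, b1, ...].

WB = [4, 1]

0: R B2 → L2 miss [-]
1: R B2 → L2 hit [-]
2: W B2 → L2 hit [D]
3: W B4 → L0 miss [D]
4: W B4 → L0 hit [D]
5: W B0 → L0 miss wb→B4 [D]
6: R B0 → L0 hit [D]
7: W B0 → L0 hit [D]
8: W B0 → L0 hit [D]
9: W B7 → L3 miss [D]
10: R B1 → L1 miss [-]
11: W B1 → L1 hit [D]
12: R B5 → L1 miss wb→B1 [-]
13: R B5 → L1 hit [-]
14: R B1 → L1 miss [-]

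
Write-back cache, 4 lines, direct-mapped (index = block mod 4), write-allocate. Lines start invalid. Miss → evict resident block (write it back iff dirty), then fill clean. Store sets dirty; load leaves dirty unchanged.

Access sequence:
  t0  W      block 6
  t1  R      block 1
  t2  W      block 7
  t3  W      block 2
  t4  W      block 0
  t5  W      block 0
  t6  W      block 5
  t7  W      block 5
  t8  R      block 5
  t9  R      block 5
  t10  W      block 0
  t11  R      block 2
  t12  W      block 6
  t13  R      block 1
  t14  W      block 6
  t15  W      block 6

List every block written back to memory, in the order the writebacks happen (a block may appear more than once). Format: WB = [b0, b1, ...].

WB = [6, 2, 5]

0: W B6 → L2 miss [D]
1: R B1 → L1 miss [-]
2: W B7 → L3 miss [D]
3: W B2 → L2 miss wb→B6 [D]
4: W B0 → L0 miss [D]
5: W B0 → L0 hit [D]
6: W B5 → L1 miss [D]
7: W B5 → L1 hit [D]
8: R B5 → L1 hit [D]
9: R B5 → L1 hit [D]
10: W B0 → L0 hit [D]
11: R B2 → L2 hit [D]
12: W B6 → L2 miss wb→B2 [D]
13: R B1 → L1 miss wb→B5 [-]
14: W B6 → L2 hit [D]
15: W B6 → L2 hit [D]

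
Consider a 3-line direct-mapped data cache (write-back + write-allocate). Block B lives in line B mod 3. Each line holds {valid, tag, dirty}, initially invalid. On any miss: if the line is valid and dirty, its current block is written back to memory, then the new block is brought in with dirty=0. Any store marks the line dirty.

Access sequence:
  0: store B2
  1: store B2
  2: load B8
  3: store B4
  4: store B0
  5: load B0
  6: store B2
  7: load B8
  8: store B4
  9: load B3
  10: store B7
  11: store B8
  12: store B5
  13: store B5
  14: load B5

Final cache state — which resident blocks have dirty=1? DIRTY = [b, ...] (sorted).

DIRTY = [5, 7]

0: W B2 → L2 miss [D]
1: W B2 → L2 hit [D]
2: R B8 → L2 miss wb→B2 [-]
3: W B4 → L1 miss [D]
4: W B0 → L0 miss [D]
5: R B0 → L0 hit [D]
6: W B2 → L2 miss [D]
7: R B8 → L2 miss wb→B2 [-]
8: W B4 → L1 hit [D]
9: R B3 → L0 miss wb→B0 [-]
10: W B7 → L1 miss wb→B4 [D]
11: W B8 → L2 hit [D]
12: W B5 → L2 miss wb→B8 [D]
13: W B5 → L2 hit [D]
14: R B5 → L2 hit [D]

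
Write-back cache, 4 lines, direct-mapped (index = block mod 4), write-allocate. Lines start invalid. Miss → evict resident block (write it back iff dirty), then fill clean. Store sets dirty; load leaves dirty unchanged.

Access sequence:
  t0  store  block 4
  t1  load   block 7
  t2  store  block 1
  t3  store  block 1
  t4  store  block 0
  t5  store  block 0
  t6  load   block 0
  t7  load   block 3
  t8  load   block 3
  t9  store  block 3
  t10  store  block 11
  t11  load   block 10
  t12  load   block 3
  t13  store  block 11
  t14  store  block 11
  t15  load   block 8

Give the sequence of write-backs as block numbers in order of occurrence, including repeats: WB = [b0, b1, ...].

WB = [4, 3, 11, 0]

0: W B4 → L0 miss [D]
1: R B7 → L3 miss [-]
2: W B1 → L1 miss [D]
3: W B1 → L1 hit [D]
4: W B0 → L0 miss wb→B4 [D]
5: W B0 → L0 hit [D]
6: R B0 → L0 hit [D]
7: R B3 → L3 miss [-]
8: R B3 → L3 hit [-]
9: W B3 → L3 hit [D]
10: W B11 → L3 miss wb→B3 [D]
11: R B10 → L2 miss [-]
12: R B3 → L3 miss wb→B11 [-]
13: W B11 → L3 miss [D]
14: W B11 → L3 hit [D]
15: R B8 → L0 miss wb→B0 [-]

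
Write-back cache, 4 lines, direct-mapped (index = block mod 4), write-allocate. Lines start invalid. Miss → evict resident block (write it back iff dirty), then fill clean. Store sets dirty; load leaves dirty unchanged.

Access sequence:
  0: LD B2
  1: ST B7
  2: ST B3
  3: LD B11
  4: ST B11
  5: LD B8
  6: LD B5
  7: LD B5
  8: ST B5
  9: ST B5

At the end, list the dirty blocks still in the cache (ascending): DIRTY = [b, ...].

  0 | R B2 → L2 miss [-]
  1 | W B7 → L3 miss [D]
  2 | W B3 → L3 miss wb→B7 [D]
  3 | R B11 → L3 miss wb→B3 [-]
  4 | W B11 → L3 hit [D]
  5 | R B8 → L0 miss [-]
  6 | R B5 → L1 miss [-]
  7 | R B5 → L1 hit [-]
  8 | W B5 → L1 hit [D]
  9 | W B5 → L1 hit [D]

DIRTY = [5, 11]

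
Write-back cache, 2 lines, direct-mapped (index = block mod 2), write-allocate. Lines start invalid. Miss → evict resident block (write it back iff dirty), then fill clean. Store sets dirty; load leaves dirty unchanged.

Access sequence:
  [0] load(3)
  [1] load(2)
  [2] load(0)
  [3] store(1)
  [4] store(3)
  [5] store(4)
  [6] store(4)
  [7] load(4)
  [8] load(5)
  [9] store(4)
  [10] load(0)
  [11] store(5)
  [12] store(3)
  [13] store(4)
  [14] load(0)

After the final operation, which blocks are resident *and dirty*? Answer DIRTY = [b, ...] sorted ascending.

0: R B3 -> L1 miss  d=-]
1: R B2 -> L0 miss  d=-]
2: R B0 -> L0 miss  d=-]
3: W B1 -> L1 miss  d=D]
4: W B3 -> L1 miss wb->B1  d=D]
5: W B4 -> L0 miss  d=D]
6: W B4 -> L0 hit  d=D]
7: R B4 -> L0 hit  d=D]
8: R B5 -> L1 miss wb->B3  d=-]
9: W B4 -> L0 hit  d=D]
10: R B0 -> L0 miss wb->B4  d=-]
11: W B5 -> L1 hit  d=D]
12: W B3 -> L1 miss wb->B5  d=D]
13: W B4 -> L0 miss  d=D]
14: R B0 -> L0 miss wb->B4  d=-]

DIRTY = [3]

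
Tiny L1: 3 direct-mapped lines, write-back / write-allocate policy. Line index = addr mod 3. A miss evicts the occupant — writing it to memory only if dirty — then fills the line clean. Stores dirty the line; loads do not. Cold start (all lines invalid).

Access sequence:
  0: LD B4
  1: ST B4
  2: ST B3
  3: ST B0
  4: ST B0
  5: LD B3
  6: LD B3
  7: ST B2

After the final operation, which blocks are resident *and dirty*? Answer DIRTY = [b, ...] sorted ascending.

DIRTY = [2, 4]

  0 | R B4 → L1 miss [-]
  1 | W B4 → L1 hit [D]
  2 | W B3 → L0 miss [D]
  3 | W B0 → L0 miss wb→B3 [D]
  4 | W B0 → L0 hit [D]
  5 | R B3 → L0 miss wb→B0 [-]
  6 | R B3 → L0 hit [-]
  7 | W B2 → L2 miss [D]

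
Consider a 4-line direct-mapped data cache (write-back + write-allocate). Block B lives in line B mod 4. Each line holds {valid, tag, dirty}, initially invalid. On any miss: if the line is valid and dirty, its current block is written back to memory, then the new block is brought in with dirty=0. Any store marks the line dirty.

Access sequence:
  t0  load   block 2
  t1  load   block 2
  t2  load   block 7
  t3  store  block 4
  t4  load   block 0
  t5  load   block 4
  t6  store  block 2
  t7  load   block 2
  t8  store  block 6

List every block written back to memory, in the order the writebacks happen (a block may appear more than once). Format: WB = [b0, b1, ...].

WB = [4, 2]

  0 | R B2 → L2 miss [-]
  1 | R B2 → L2 hit [-]
  2 | R B7 → L3 miss [-]
  3 | W B4 → L0 miss [D]
  4 | R B0 → L0 miss wb→B4 [-]
  5 | R B4 → L0 miss [-]
  6 | W B2 → L2 hit [D]
  7 | R B2 → L2 hit [D]
  8 | W B6 → L2 miss wb→B2 [D]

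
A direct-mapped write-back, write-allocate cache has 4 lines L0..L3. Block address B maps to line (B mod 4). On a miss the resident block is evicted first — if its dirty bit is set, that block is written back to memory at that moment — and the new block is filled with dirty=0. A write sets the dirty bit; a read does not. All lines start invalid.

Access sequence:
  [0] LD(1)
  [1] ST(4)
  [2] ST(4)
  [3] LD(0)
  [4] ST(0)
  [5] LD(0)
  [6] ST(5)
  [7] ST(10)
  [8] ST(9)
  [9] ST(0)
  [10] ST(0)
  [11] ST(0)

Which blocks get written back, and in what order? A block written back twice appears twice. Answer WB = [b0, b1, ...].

WB = [4, 5]

0: R B1 -> L1 miss  d=-]
1: W B4 -> L0 miss  d=D]
2: W B4 -> L0 hit  d=D]
3: R B0 -> L0 miss wb->B4  d=-]
4: W B0 -> L0 hit  d=D]
5: R B0 -> L0 hit  d=D]
6: W B5 -> L1 miss  d=D]
7: W B10 -> L2 miss  d=D]
8: W B9 -> L1 miss wb->B5  d=D]
9: W B0 -> L0 hit  d=D]
10: W B0 -> L0 hit  d=D]
11: W B0 -> L0 hit  d=D]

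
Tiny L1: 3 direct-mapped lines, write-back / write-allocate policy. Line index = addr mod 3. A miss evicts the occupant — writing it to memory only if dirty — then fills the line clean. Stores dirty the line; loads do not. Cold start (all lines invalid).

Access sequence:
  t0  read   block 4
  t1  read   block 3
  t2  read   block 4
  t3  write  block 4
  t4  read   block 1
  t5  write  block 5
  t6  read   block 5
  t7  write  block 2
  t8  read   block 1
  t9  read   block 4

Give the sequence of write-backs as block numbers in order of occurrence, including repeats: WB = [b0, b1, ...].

  0 | R B4 → L1 miss [-]
  1 | R B3 → L0 miss [-]
  2 | R B4 → L1 hit [-]
  3 | W B4 → L1 hit [D]
  4 | R B1 → L1 miss wb→B4 [-]
  5 | W B5 → L2 miss [D]
  6 | R B5 → L2 hit [D]
  7 | W B2 → L2 miss wb→B5 [D]
  8 | R B1 → L1 hit [-]
  9 | R B4 → L1 miss [-]

WB = [4, 5]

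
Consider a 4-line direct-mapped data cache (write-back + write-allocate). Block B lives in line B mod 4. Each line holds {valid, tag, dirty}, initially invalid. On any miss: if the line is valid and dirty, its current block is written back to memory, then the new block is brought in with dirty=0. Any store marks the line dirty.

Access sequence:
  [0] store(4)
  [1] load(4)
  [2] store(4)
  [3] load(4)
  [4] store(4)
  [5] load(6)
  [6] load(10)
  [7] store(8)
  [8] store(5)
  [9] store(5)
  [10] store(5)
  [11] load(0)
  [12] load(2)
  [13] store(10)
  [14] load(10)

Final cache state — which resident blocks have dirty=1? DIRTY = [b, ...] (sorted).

DIRTY = [5, 10]

0: W B4 -> L0 miss  d=D]
1: R B4 -> L0 hit  d=D]
2: W B4 -> L0 hit  d=D]
3: R B4 -> L0 hit  d=D]
4: W B4 -> L0 hit  d=D]
5: R B6 -> L2 miss  d=-]
6: R B10 -> L2 miss  d=-]
7: W B8 -> L0 miss wb->B4  d=D]
8: W B5 -> L1 miss  d=D]
9: W B5 -> L1 hit  d=D]
10: W B5 -> L1 hit  d=D]
11: R B0 -> L0 miss wb->B8  d=-]
12: R B2 -> L2 miss  d=-]
13: W B10 -> L2 miss  d=D]
14: R B10 -> L2 hit  d=D]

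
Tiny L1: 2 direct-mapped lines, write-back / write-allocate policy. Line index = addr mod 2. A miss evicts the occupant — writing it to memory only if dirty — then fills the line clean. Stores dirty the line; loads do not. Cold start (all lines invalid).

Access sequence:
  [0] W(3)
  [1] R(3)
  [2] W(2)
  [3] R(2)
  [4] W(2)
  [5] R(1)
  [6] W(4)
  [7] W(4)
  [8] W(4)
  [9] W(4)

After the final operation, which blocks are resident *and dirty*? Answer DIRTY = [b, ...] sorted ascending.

DIRTY = [4]

0: W B3 → L1 miss [D]
1: R B3 → L1 hit [D]
2: W B2 → L0 miss [D]
3: R B2 → L0 hit [D]
4: W B2 → L0 hit [D]
5: R B1 → L1 miss wb→B3 [-]
6: W B4 → L0 miss wb→B2 [D]
7: W B4 → L0 hit [D]
8: W B4 → L0 hit [D]
9: W B4 → L0 hit [D]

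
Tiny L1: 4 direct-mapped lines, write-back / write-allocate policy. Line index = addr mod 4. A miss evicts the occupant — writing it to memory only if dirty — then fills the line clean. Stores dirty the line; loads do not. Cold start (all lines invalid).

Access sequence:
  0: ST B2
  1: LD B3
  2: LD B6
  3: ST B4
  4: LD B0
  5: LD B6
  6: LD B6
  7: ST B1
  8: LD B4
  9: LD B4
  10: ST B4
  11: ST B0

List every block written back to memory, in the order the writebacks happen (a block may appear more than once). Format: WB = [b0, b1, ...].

0: W B2 -> L2 miss  d=D]
1: R B3 -> L3 miss  d=-]
2: R B6 -> L2 miss wb->B2  d=-]
3: W B4 -> L0 miss  d=D]
4: R B0 -> L0 miss wb->B4  d=-]
5: R B6 -> L2 hit  d=-]
6: R B6 -> L2 hit  d=-]
7: W B1 -> L1 miss  d=D]
8: R B4 -> L0 miss  d=-]
9: R B4 -> L0 hit  d=-]
10: W B4 -> L0 hit  d=D]
11: W B0 -> L0 miss wb->B4  d=D]

WB = [2, 4, 4]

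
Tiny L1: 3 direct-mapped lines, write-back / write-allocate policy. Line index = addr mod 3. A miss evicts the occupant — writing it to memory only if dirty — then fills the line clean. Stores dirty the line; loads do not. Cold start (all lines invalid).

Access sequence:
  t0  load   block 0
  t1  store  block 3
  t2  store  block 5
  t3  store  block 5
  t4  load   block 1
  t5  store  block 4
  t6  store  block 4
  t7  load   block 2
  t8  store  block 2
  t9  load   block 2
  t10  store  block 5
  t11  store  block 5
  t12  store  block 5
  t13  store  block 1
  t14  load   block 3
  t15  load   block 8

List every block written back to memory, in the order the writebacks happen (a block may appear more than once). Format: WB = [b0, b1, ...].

WB = [5, 2, 4, 5]

0: R B0 -> L0 miss  d=-]
1: W B3 -> L0 miss  d=D]
2: W B5 -> L2 miss  d=D]
3: W B5 -> L2 hit  d=D]
4: R B1 -> L1 miss  d=-]
5: W B4 -> L1 miss  d=D]
6: W B4 -> L1 hit  d=D]
7: R B2 -> L2 miss wb->B5  d=-]
8: W B2 -> L2 hit  d=D]
9: R B2 -> L2 hit  d=D]
10: W B5 -> L2 miss wb->B2  d=D]
11: W B5 -> L2 hit  d=D]
12: W B5 -> L2 hit  d=D]
13: W B1 -> L1 miss wb->B4  d=D]
14: R B3 -> L0 hit  d=D]
15: R B8 -> L2 miss wb->B5  d=-]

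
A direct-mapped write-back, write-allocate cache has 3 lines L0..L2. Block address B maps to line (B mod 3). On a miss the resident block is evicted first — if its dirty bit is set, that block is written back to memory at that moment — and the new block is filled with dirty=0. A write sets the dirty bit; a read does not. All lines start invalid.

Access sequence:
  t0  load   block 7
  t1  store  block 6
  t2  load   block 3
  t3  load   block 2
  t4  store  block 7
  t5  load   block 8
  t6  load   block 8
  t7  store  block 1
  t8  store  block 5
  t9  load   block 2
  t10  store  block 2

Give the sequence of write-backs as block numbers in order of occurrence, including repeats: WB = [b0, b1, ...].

  0 | R B7 → L1 miss [-]
  1 | W B6 → L0 miss [D]
  2 | R B3 → L0 miss wb→B6 [-]
  3 | R B2 → L2 miss [-]
  4 | W B7 → L1 hit [D]
  5 | R B8 → L2 miss [-]
  6 | R B8 → L2 hit [-]
  7 | W B1 → L1 miss wb→B7 [D]
  8 | W B5 → L2 miss [D]
  9 | R B2 → L2 miss wb→B5 [-]
  10 | W B2 → L2 hit [D]

WB = [6, 7, 5]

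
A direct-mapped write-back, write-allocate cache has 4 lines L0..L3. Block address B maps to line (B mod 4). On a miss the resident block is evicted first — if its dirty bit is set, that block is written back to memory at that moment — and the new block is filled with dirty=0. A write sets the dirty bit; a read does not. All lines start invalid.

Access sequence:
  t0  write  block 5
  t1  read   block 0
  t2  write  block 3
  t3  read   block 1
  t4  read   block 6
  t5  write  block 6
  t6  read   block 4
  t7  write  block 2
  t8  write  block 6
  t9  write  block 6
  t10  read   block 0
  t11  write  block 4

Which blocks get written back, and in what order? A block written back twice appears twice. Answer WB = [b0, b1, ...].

WB = [5, 6, 2]

0: W B5 -> L1 miss  d=D]
1: R B0 -> L0 miss  d=-]
2: W B3 -> L3 miss  d=D]
3: R B1 -> L1 miss wb->B5  d=-]
4: R B6 -> L2 miss  d=-]
5: W B6 -> L2 hit  d=D]
6: R B4 -> L0 miss  d=-]
7: W B2 -> L2 miss wb->B6  d=D]
8: W B6 -> L2 miss wb->B2  d=D]
9: W B6 -> L2 hit  d=D]
10: R B0 -> L0 miss  d=-]
11: W B4 -> L0 miss  d=D]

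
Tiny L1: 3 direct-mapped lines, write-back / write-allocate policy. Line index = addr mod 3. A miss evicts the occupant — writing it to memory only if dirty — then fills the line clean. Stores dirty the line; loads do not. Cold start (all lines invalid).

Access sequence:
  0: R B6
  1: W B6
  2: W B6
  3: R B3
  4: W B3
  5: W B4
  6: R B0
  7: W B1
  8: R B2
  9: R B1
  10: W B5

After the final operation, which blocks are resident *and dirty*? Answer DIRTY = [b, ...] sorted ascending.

0: R B6 -> L0 miss  d=-]
1: W B6 -> L0 hit  d=D]
2: W B6 -> L0 hit  d=D]
3: R B3 -> L0 miss wb->B6  d=-]
4: W B3 -> L0 hit  d=D]
5: W B4 -> L1 miss  d=D]
6: R B0 -> L0 miss wb->B3  d=-]
7: W B1 -> L1 miss wb->B4  d=D]
8: R B2 -> L2 miss  d=-]
9: R B1 -> L1 hit  d=D]
10: W B5 -> L2 miss  d=D]

DIRTY = [1, 5]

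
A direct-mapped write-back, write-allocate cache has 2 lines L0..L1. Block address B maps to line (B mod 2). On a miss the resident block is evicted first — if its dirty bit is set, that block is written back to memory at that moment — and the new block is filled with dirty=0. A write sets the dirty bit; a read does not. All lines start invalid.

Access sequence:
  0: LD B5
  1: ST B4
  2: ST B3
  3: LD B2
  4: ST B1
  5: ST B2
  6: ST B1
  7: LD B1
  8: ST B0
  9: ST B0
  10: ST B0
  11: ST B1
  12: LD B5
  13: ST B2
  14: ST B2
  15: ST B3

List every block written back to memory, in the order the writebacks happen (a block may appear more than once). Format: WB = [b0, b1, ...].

0: R B5 -> L1 miss  d=-]
1: W B4 -> L0 miss  d=D]
2: W B3 -> L1 miss  d=D]
3: R B2 -> L0 miss wb->B4  d=-]
4: W B1 -> L1 miss wb->B3  d=D]
5: W B2 -> L0 hit  d=D]
6: W B1 -> L1 hit  d=D]
7: R B1 -> L1 hit  d=D]
8: W B0 -> L0 miss wb->B2  d=D]
9: W B0 -> L0 hit  d=D]
10: W B0 -> L0 hit  d=D]
11: W B1 -> L1 hit  d=D]
12: R B5 -> L1 miss wb->B1  d=-]
13: W B2 -> L0 miss wb->B0  d=D]
14: W B2 -> L0 hit  d=D]
15: W B3 -> L1 miss  d=D]

WB = [4, 3, 2, 1, 0]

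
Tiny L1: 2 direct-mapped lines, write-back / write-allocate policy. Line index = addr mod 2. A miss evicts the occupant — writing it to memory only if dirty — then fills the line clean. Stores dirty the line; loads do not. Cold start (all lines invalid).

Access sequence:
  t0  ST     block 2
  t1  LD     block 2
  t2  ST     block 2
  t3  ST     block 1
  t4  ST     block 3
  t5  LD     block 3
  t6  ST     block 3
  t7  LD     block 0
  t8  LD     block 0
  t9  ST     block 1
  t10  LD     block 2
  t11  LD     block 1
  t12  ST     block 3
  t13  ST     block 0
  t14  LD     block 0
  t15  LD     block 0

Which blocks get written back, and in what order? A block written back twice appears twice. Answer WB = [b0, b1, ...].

0: W B2 -> L0 miss  d=D]
1: R B2 -> L0 hit  d=D]
2: W B2 -> L0 hit  d=D]
3: W B1 -> L1 miss  d=D]
4: W B3 -> L1 miss wb->B1  d=D]
5: R B3 -> L1 hit  d=D]
6: W B3 -> L1 hit  d=D]
7: R B0 -> L0 miss wb->B2  d=-]
8: R B0 -> L0 hit  d=-]
9: W B1 -> L1 miss wb->B3  d=D]
10: R B2 -> L0 miss  d=-]
11: R B1 -> L1 hit  d=D]
12: W B3 -> L1 miss wb->B1  d=D]
13: W B0 -> L0 miss  d=D]
14: R B0 -> L0 hit  d=D]
15: R B0 -> L0 hit  d=D]

WB = [1, 2, 3, 1]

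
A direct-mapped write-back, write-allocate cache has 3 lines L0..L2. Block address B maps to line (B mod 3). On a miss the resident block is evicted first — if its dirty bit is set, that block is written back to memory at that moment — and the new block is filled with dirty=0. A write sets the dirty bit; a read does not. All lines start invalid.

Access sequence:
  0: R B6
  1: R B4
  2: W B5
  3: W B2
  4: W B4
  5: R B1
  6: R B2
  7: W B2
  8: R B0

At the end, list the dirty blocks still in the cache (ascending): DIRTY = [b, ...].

0: R B6 -> L0 miss  d=-]
1: R B4 -> L1 miss  d=-]
2: W B5 -> L2 miss  d=D]
3: W B2 -> L2 miss wb->B5  d=D]
4: W B4 -> L1 hit  d=D]
5: R B1 -> L1 miss wb->B4  d=-]
6: R B2 -> L2 hit  d=D]
7: W B2 -> L2 hit  d=D]
8: R B0 -> L0 miss  d=-]

DIRTY = [2]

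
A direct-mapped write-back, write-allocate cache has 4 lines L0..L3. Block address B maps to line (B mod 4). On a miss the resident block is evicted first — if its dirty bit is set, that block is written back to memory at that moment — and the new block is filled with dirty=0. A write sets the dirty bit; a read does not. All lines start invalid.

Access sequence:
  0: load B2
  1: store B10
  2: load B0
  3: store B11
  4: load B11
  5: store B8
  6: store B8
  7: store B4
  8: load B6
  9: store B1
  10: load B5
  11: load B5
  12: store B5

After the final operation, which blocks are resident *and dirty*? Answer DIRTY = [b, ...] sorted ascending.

0: R B2 → L2 miss [-]
1: W B10 → L2 miss [D]
2: R B0 → L0 miss [-]
3: W B11 → L3 miss [D]
4: R B11 → L3 hit [D]
5: W B8 → L0 miss [D]
6: W B8 → L0 hit [D]
7: W B4 → L0 miss wb→B8 [D]
8: R B6 → L2 miss wb→B10 [-]
9: W B1 → L1 miss [D]
10: R B5 → L1 miss wb→B1 [-]
11: R B5 → L1 hit [-]
12: W B5 → L1 hit [D]

DIRTY = [4, 5, 11]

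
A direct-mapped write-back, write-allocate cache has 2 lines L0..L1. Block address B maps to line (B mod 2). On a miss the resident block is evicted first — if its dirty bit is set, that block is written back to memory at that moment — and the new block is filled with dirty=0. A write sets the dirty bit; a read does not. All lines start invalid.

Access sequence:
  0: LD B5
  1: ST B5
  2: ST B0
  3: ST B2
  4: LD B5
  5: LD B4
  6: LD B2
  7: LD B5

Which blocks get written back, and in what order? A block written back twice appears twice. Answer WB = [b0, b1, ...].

WB = [0, 2]

0: R B5 → L1 miss [-]
1: W B5 → L1 hit [D]
2: W B0 → L0 miss [D]
3: W B2 → L0 miss wb→B0 [D]
4: R B5 → L1 hit [D]
5: R B4 → L0 miss wb→B2 [-]
6: R B2 → L0 miss [-]
7: R B5 → L1 hit [D]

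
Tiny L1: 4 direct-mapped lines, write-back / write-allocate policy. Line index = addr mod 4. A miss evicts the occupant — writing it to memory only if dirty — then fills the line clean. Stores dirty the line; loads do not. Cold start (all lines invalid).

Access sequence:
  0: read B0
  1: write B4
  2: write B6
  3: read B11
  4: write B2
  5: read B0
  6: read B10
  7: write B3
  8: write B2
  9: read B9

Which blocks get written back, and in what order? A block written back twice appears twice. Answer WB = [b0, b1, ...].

  0 | R B0 → L0 miss [-]
  1 | W B4 → L0 miss [D]
  2 | W B6 → L2 miss [D]
  3 | R B11 → L3 miss [-]
  4 | W B2 → L2 miss wb→B6 [D]
  5 | R B0 → L0 miss wb→B4 [-]
  6 | R B10 → L2 miss wb→B2 [-]
  7 | W B3 → L3 miss [D]
  8 | W B2 → L2 miss [D]
  9 | R B9 → L1 miss [-]

WB = [6, 4, 2]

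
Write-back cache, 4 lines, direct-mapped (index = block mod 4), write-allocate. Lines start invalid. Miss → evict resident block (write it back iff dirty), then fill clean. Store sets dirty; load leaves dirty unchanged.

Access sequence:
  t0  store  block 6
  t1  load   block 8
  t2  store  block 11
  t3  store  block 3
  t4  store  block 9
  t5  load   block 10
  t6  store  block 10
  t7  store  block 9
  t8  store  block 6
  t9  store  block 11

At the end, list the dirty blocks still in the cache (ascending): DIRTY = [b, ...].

DIRTY = [6, 9, 11]

0: W B6 -> L2 miss  d=D]
1: R B8 -> L0 miss  d=-]
2: W B11 -> L3 miss  d=D]
3: W B3 -> L3 miss wb->B11  d=D]
4: W B9 -> L1 miss  d=D]
5: R B10 -> L2 miss wb->B6  d=-]
6: W B10 -> L2 hit  d=D]
7: W B9 -> L1 hit  d=D]
8: W B6 -> L2 miss wb->B10  d=D]
9: W B11 -> L3 miss wb->B3  d=D]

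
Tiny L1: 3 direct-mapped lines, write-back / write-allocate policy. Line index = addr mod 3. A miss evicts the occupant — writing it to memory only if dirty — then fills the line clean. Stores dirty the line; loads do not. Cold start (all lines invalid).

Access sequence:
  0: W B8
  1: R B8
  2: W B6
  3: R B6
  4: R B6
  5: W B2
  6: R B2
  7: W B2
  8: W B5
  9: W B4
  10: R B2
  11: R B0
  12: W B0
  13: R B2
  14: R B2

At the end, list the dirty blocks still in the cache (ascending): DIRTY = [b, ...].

DIRTY = [0, 4]

0: W B8 -> L2 miss  d=D]
1: R B8 -> L2 hit  d=D]
2: W B6 -> L0 miss  d=D]
3: R B6 -> L0 hit  d=D]
4: R B6 -> L0 hit  d=D]
5: W B2 -> L2 miss wb->B8  d=D]
6: R B2 -> L2 hit  d=D]
7: W B2 -> L2 hit  d=D]
8: W B5 -> L2 miss wb->B2  d=D]
9: W B4 -> L1 miss  d=D]
10: R B2 -> L2 miss wb->B5  d=-]
11: R B0 -> L0 miss wb->B6  d=-]
12: W B0 -> L0 hit  d=D]
13: R B2 -> L2 hit  d=-]
14: R B2 -> L2 hit  d=-]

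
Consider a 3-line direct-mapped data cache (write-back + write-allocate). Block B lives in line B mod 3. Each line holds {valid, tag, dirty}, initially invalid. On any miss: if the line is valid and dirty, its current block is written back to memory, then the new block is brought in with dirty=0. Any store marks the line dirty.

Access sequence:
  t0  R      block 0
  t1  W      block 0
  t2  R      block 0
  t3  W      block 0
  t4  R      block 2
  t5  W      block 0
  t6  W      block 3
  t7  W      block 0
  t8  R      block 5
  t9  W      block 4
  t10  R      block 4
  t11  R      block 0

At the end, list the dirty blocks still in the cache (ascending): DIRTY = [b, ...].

DIRTY = [0, 4]

0: R B0 → L0 miss [-]
1: W B0 → L0 hit [D]
2: R B0 → L0 hit [D]
3: W B0 → L0 hit [D]
4: R B2 → L2 miss [-]
5: W B0 → L0 hit [D]
6: W B3 → L0 miss wb→B0 [D]
7: W B0 → L0 miss wb→B3 [D]
8: R B5 → L2 miss [-]
9: W B4 → L1 miss [D]
10: R B4 → L1 hit [D]
11: R B0 → L0 hit [D]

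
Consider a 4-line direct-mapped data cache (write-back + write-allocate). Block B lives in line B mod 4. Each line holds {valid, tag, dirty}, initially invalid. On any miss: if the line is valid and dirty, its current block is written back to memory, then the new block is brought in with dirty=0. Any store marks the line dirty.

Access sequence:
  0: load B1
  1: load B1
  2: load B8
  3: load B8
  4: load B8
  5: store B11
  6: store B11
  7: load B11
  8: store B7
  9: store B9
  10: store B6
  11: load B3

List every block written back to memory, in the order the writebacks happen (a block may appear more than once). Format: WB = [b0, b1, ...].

0: R B1 → L1 miss [-]
1: R B1 → L1 hit [-]
2: R B8 → L0 miss [-]
3: R B8 → L0 hit [-]
4: R B8 → L0 hit [-]
5: W B11 → L3 miss [D]
6: W B11 → L3 hit [D]
7: R B11 → L3 hit [D]
8: W B7 → L3 miss wb→B11 [D]
9: W B9 → L1 miss [D]
10: W B6 → L2 miss [D]
11: R B3 → L3 miss wb→B7 [-]

WB = [11, 7]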